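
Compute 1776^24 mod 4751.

1427

By square-and-multiply:
24 in binary is 11000, i.e. 24 = 16 + 8.
1776^1 ≡ 1776 (mod 4751)
1776^2 ≡ 1776^2 = 3154176 ≡ 4263 (mod 4751)
1776^4 ≡ 4263^2 = 18173169 ≡ 594 (mod 4751)
1776^8 ≡ 594^2 = 352836 ≡ 1262 (mod 4751)
1776^16 ≡ 1262^2 = 1592644 ≡ 1059 (mod 4751)
1776^24 = 1776^16 × 1776^8 ≡ 1059 × 1262 (mod 4751).
1059 × 1262 = 1336458 ≡ 1427 (mod 4751).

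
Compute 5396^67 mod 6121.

By square-and-multiply:
5396^1 ≡ 5396 (mod 6121)
5396^2 ≡ 5396^2 = 29116816 ≡ 5340 (mod 6121)
5396^4 ≡ 5340^2 = 28515600 ≡ 3982 (mod 6121)
5396^8 ≡ 3982^2 = 15856324 ≡ 2934 (mod 6121)
5396^16 ≡ 2934^2 = 8608356 ≡ 2230 (mod 6121)
5396^32 ≡ 2230^2 = 4972900 ≡ 2648 (mod 6121)
5396^64 ≡ 2648^2 = 7011904 ≡ 3359 (mod 6121)
5396^67 = 5396^64 × 5396^2 × 5396^1 ≡ 3359 × 5340 × 5396 (mod 6121).
Accumulate the product:
3359 × 5340 = 17937060 ≡ 2530
2530 × 5396 = 13651880 ≡ 2050

2050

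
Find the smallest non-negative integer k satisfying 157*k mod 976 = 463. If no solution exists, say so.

923

gcd(157, 976) = 1, so a unique solution mod 976 exists.
157⁻¹ ≡ 373 (mod 976).
k ≡ 373*463 ≡ 923 (mod 976).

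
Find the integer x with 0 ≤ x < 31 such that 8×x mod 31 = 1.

4

31 = 3*8 + 7
8 = 1*7 + 1
7 = 7*1 + 0
gcd(8, 31) = 1, so the inverse exists.
Bézout: 1 = −1*31 + 4*8.
So 8⁻¹ ≡ 4 (mod 31).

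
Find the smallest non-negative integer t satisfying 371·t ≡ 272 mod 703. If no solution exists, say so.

gcd(371, 703) = 1, so a unique solution mod 703 exists.
371⁻¹ ≡ 667 (mod 703).
t ≡ 667·272 ≡ 50 (mod 703).

50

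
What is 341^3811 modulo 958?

337

By square-and-multiply:
3811 in binary is 111011100011, i.e. 3811 = 2048 + 1024 + 512 + 128 + 64 + 32 + 2 + 1.
341^1 ≡ 341 (mod 958)
341^2 ≡ 341^2 = 116281 ≡ 363 (mod 958)
341^4 ≡ 363^2 = 131769 ≡ 523 (mod 958)
341^8 ≡ 523^2 = 273529 ≡ 499 (mod 958)
341^16 ≡ 499^2 = 249001 ≡ 879 (mod 958)
341^32 ≡ 879^2 = 772641 ≡ 493 (mod 958)
341^64 ≡ 493^2 = 243049 ≡ 675 (mod 958)
341^128 ≡ 675^2 = 455625 ≡ 575 (mod 958)
341^256 ≡ 575^2 = 330625 ≡ 115 (mod 958)
341^512 ≡ 115^2 = 13225 ≡ 771 (mod 958)
341^1024 ≡ 771^2 = 594441 ≡ 481 (mod 958)
341^2048 ≡ 481^2 = 231361 ≡ 483 (mod 958)
341^3811 = 341^2048 · 341^1024 · 341^512 · 341^128 · 341^64 · 341^32 · 341^2 · 341^1 ≡ 483 · 481 · 771 · 575 · 675 · 493 · 363 · 341 (mod 958).
Accumulate the product:
483 · 481 = 232323 ≡ 487
487 · 771 = 375477 ≡ 899
899 · 575 = 516925 ≡ 563
563 · 675 = 380025 ≡ 657
657 · 493 = 323901 ≡ 97
97 · 363 = 35211 ≡ 723
723 · 341 = 246543 ≡ 337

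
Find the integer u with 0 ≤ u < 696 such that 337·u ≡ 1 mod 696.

696 = 2*337 + 22
337 = 15*22 + 7
22 = 3*7 + 1
7 = 7*1 + 0
gcd(337, 696) = 1, so the inverse exists.
Back-substitute for 1:
1 = 1*22 − 3*7
  = −3*337 + 46*22
  = 46*696 − 95*337
So 337⁻¹ ≡ −95 ≡ 601 (mod 696).

601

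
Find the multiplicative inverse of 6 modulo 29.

Apply the Euclidean algorithm and back-substitute:
29 = 4×6 + 5
6 = 1×5 + 1
5 = 5×1 + 0
gcd(6, 29) = 1, so the inverse exists.
Back-substitute for 1:
1 = 1×6 − 1×5
  = −1×29 + 5×6
So 6⁻¹ ≡ 5 (mod 29).

5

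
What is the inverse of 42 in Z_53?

24

Run the extended Euclidean algorithm:
53 = 1·42 + 11
42 = 3·11 + 9
11 = 1·9 + 2
9 = 4·2 + 1
2 = 2·1 + 0
gcd(42, 53) = 1, so the inverse exists.
Bézout: 1 = −19·53 + 24·42.
So 42⁻¹ ≡ 24 (mod 53).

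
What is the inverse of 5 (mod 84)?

84 = 16×5 + 4
5 = 1×4 + 1
4 = 4×1 + 0
gcd(5, 84) = 1, so the inverse exists.
Bézout: 1 = −1×84 + 17×5.
So 5⁻¹ ≡ 17 (mod 84).

17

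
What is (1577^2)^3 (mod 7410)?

(1577)^2 ≡ 4579 (mod 7410)
(4579)^3 ≡ 5149 (mod 7410)

5149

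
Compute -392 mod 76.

-392 = -6*76 + 64, so -392 ≡ 64 (mod 76).

64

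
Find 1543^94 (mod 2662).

1543^1 ≡ 1543 (mod 2662)
1543^2 ≡ 1543^2 = 2380849 ≡ 1021 (mod 2662)
1543^4 ≡ 1021^2 = 1042441 ≡ 1599 (mod 2662)
1543^8 ≡ 1599^2 = 2556801 ≡ 1281 (mod 2662)
1543^16 ≡ 1281^2 = 1640961 ≡ 1169 (mod 2662)
1543^32 ≡ 1169^2 = 1366561 ≡ 955 (mod 2662)
1543^64 ≡ 955^2 = 912025 ≡ 1621 (mod 2662)
1543^94 = 1543^64 · 1543^16 · 1543^8 · 1543^4 · 1543^2 ≡ 1621 · 1169 · 1281 · 1599 · 1021 (mod 2662).
Accumulate the product:
1621 · 1169 = 1894949 ≡ 2267
2267 · 1281 = 2904027 ≡ 2447
2447 · 1599 = 3912753 ≡ 2275
2275 · 1021 = 2322775 ≡ 1511

1511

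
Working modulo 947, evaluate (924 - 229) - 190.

924 - 229 = 695
695 - 190 = 505

505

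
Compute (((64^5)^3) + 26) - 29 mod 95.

(64)^5 ≡ 49 (mod 95)
(49)^3 ≡ 39 (mod 95)
39 + 26 = 65
65 - 29 = 36

36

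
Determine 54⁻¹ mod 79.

60

By the extended Euclidean algorithm:
79 = 1×54 + 25
54 = 2×25 + 4
25 = 6×4 + 1
4 = 4×1 + 0
gcd(54, 79) = 1, so the inverse exists.
Bézout: 1 = 13×79 − 19×54.
So 54⁻¹ ≡ −19 ≡ 60 (mod 79).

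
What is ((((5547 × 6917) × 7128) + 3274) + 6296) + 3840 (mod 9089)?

5547 × 6917 = 38368599 ≡ 3930 (mod 9089)
3930 × 7128 = 28013040 ≡ 742 (mod 9089)
742 + 3274 = 4016
4016 + 6296 = 10312 ≡ 1223 (mod 9089)
1223 + 3840 = 5063

5063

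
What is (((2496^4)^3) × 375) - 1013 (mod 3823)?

(2496)^4 ≡ 1212 (mod 3823)
(1212)^3 ≡ 497 (mod 3823)
497 × 375 = 186375 ≡ 2871 (mod 3823)
2871 - 1013 = 1858

1858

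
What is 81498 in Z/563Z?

81498 = 144*563 + 426, so 81498 ≡ 426 (mod 563).

426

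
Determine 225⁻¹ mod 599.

599 = 2*225 + 149
225 = 1*149 + 76
149 = 1*76 + 73
76 = 1*73 + 3
73 = 24*3 + 1
3 = 3*1 + 0
gcd(225, 599) = 1, so the inverse exists.
Bézout: 1 = 74*599 − 197*225.
So 225⁻¹ ≡ −197 ≡ 402 (mod 599).

402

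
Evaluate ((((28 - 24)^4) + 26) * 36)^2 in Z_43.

16

28 - 24 = 4
(4)^4 ≡ 41 (mod 43)
41 + 26 = 67 ≡ 24 (mod 43)
24 * 36 = 864 ≡ 4 (mod 43)
(4)^2 ≡ 16 (mod 43)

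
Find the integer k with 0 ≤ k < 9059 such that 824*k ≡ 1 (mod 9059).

1814

Apply the Euclidean algorithm and back-substitute:
9059 = 10·824 + 819
824 = 1·819 + 5
819 = 163·5 + 4
5 = 1·4 + 1
4 = 4·1 + 0
gcd(824, 9059) = 1, so the inverse exists.
Bézout: 1 = −165·9059 + 1814·824.
So 824⁻¹ ≡ 1814 (mod 9059).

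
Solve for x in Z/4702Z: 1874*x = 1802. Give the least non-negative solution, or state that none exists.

2086

gcd(1874, 4702) = 2, and 2 | 1802, so solutions exist.
Divide through by 2: 937*x = 901 (mod 2351).
937⁻¹ ≡ 138 (mod 2351).
x ≡ 138*901 ≡ 2086 (mod 2351).
The smallest non-negative solution is x = 2086.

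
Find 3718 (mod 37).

3718 = 100·37 + 18, so 3718 ≡ 18 (mod 37).

18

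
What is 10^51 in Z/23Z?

14

Using repeated squaring:
10^1 ≡ 10 (mod 23)
10^2 ≡ 10^2 = 100 ≡ 8 (mod 23)
10^4 ≡ 8^2 = 64 ≡ 18 (mod 23)
10^8 ≡ 18^2 = 324 ≡ 2 (mod 23)
10^16 ≡ 2^2 = 4 (mod 23)
10^32 ≡ 4^2 = 16 (mod 23)
10^51 = 10^32 * 10^16 * 10^2 * 10^1 ≡ 16 * 4 * 8 * 10 (mod 23).
Accumulate the product:
16 * 4 = 64 ≡ 18
18 * 8 = 144 ≡ 6
6 * 10 = 60 ≡ 14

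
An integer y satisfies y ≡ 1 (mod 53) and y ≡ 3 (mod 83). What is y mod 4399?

584

53⁻¹ mod 83: 53×47 ≡ 1 (mod 83), so 53⁻¹ ≡ 47.
y = 1 + 53×((3 − 1)×47 mod 83) = 1 + 53×11 = 584.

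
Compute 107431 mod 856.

431

107431 = 125*856 + 431, so 107431 ≡ 431 (mod 856).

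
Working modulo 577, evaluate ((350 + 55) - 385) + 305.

325

350 + 55 = 405
405 - 385 = 20
20 + 305 = 325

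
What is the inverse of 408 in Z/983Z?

By the extended Euclidean algorithm:
983 = 2×408 + 167
408 = 2×167 + 74
167 = 2×74 + 19
74 = 3×19 + 17
19 = 1×17 + 2
17 = 8×2 + 1
2 = 2×1 + 0
gcd(408, 983) = 1, so the inverse exists.
Back-substitute for 1:
1 = 1×17 − 8×2
  = −8×19 + 9×17
  = 9×74 − 35×19
  = −35×167 + 79×74
  = 79×408 − 193×167
  = −193×983 + 465×408
So 408⁻¹ ≡ 465 (mod 983).

465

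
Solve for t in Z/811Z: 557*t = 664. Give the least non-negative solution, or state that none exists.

gcd(557, 811) = 1, so a unique solution mod 811 exists.
557⁻¹ ≡ 629 (mod 811).
t ≡ 629*664 ≡ 802 (mod 811).

802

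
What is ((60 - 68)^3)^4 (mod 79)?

10

60 - 68 = -8 ≡ 71 (mod 79)
(71)^3 ≡ 41 (mod 79)
(41)^4 ≡ 10 (mod 79)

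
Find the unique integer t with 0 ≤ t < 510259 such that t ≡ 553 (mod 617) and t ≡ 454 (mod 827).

617⁻¹ mod 827: 617*445 ≡ 1 (mod 827), so 617⁻¹ ≡ 445.
t = 553 + 617*((454 − 553)*445 mod 827) = 553 + 617*603 = 372604.

372604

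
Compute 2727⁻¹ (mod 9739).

4882

Apply the Euclidean algorithm and back-substitute:
9739 = 3×2727 + 1558
2727 = 1×1558 + 1169
1558 = 1×1169 + 389
1169 = 3×389 + 2
389 = 194×2 + 1
2 = 2×1 + 0
gcd(2727, 9739) = 1, so the inverse exists.
Back-substitute for 1:
1 = 1×389 − 194×2
  = −194×1169 + 583×389
  = 583×1558 − 777×1169
  = −777×2727 + 1360×1558
  = 1360×9739 − 4857×2727
So 2727⁻¹ ≡ −4857 ≡ 4882 (mod 9739).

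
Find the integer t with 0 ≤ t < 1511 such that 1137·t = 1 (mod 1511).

Run the extended Euclidean algorithm:
1511 = 1×1137 + 374
1137 = 3×374 + 15
374 = 24×15 + 14
15 = 1×14 + 1
14 = 14×1 + 0
gcd(1137, 1511) = 1, so the inverse exists.
Bézout: 1 = −76×1511 + 101×1137.
So 1137⁻¹ ≡ 101 (mod 1511).

101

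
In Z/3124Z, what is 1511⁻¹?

1807

By the extended Euclidean algorithm:
3124 = 2·1511 + 102
1511 = 14·102 + 83
102 = 1·83 + 19
83 = 4·19 + 7
19 = 2·7 + 5
7 = 1·5 + 2
5 = 2·2 + 1
2 = 2·1 + 0
gcd(1511, 3124) = 1, so the inverse exists.
Bézout: 1 = 637·3124 − 1317·1511.
So 1511⁻¹ ≡ −1317 ≡ 1807 (mod 3124).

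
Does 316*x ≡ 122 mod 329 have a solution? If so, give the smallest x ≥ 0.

269

gcd(316, 329) = 1, so a unique solution mod 329 exists.
316⁻¹ ≡ 253 (mod 329).
x ≡ 253*122 ≡ 269 (mod 329).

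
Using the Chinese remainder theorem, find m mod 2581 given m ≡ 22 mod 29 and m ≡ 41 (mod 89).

29⁻¹ mod 89: 29·43 ≡ 1 (mod 89), so 29⁻¹ ≡ 43.
m = 22 + 29·((41 − 22)·43 mod 89) = 22 + 29·16 = 486.

486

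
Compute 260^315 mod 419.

Using repeated squaring:
315 in binary is 100111011, i.e. 315 = 256 + 32 + 16 + 8 + 2 + 1.
260^1 ≡ 260 (mod 419)
260^2 ≡ 260^2 = 67600 ≡ 141 (mod 419)
260^4 ≡ 141^2 = 19881 ≡ 188 (mod 419)
260^8 ≡ 188^2 = 35344 ≡ 148 (mod 419)
260^16 ≡ 148^2 = 21904 ≡ 116 (mod 419)
260^32 ≡ 116^2 = 13456 ≡ 48 (mod 419)
260^64 ≡ 48^2 = 2304 ≡ 209 (mod 419)
260^128 ≡ 209^2 = 43681 ≡ 105 (mod 419)
260^256 ≡ 105^2 = 11025 ≡ 131 (mod 419)
260^315 = 260^256 · 260^32 · 260^16 · 260^8 · 260^2 · 260^1 ≡ 131 · 48 · 116 · 148 · 141 · 260 (mod 419).
Accumulate the product:
131 · 48 = 6288 ≡ 3
3 · 116 = 348
348 · 148 = 51504 ≡ 386
386 · 141 = 54426 ≡ 375
375 · 260 = 97500 ≡ 292

292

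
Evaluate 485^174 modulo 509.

Using repeated squaring:
174 in binary is 10101110, i.e. 174 = 128 + 32 + 8 + 4 + 2.
485^1 ≡ 485 (mod 509)
485^2 ≡ 485^2 = 235225 ≡ 67 (mod 509)
485^4 ≡ 67^2 = 4489 ≡ 417 (mod 509)
485^8 ≡ 417^2 = 173889 ≡ 320 (mod 509)
485^16 ≡ 320^2 = 102400 ≡ 91 (mod 509)
485^32 ≡ 91^2 = 8281 ≡ 137 (mod 509)
485^64 ≡ 137^2 = 18769 ≡ 445 (mod 509)
485^128 ≡ 445^2 = 198025 ≡ 24 (mod 509)
485^174 = 485^128 * 485^32 * 485^8 * 485^4 * 485^2 ≡ 24 * 137 * 320 * 417 * 67 (mod 509).
Accumulate the product:
24 * 137 = 3288 ≡ 234
234 * 320 = 74880 ≡ 57
57 * 417 = 23769 ≡ 355
355 * 67 = 23785 ≡ 371

371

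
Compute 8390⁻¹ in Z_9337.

Apply the Euclidean algorithm and back-substitute:
9337 = 1×8390 + 947
8390 = 8×947 + 814
947 = 1×814 + 133
814 = 6×133 + 16
133 = 8×16 + 5
16 = 3×5 + 1
5 = 5×1 + 0
gcd(8390, 9337) = 1, so the inverse exists.
Bézout: 1 = −1577×9337 + 1755×8390.
So 8390⁻¹ ≡ 1755 (mod 9337).

1755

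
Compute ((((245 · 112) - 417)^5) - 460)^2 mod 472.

169

245 · 112 = 27440 ≡ 64 (mod 472)
64 - 417 = -353 ≡ 119 (mod 472)
(119)^5 ≡ 119 (mod 472)
119 - 460 = -341 ≡ 131 (mod 472)
(131)^2 ≡ 169 (mod 472)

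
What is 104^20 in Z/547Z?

116

20 in binary is 10100, i.e. 20 = 16 + 4.
104^1 ≡ 104 (mod 547)
104^2 ≡ 104^2 = 10816 ≡ 423 (mod 547)
104^4 ≡ 423^2 = 178929 ≡ 60 (mod 547)
104^8 ≡ 60^2 = 3600 ≡ 318 (mod 547)
104^16 ≡ 318^2 = 101124 ≡ 476 (mod 547)
104^20 = 104^16 * 104^4 ≡ 476 * 60 (mod 547).
476 * 60 = 28560 ≡ 116 (mod 547).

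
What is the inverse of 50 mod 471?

179

Apply the Euclidean algorithm and back-substitute:
471 = 9·50 + 21
50 = 2·21 + 8
21 = 2·8 + 5
8 = 1·5 + 3
5 = 1·3 + 2
3 = 1·2 + 1
2 = 2·1 + 0
gcd(50, 471) = 1, so the inverse exists.
Bézout: 1 = −19·471 + 179·50.
So 50⁻¹ ≡ 179 (mod 471).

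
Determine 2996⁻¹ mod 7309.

5189

7309 = 2·2996 + 1317
2996 = 2·1317 + 362
1317 = 3·362 + 231
362 = 1·231 + 131
231 = 1·131 + 100
131 = 1·100 + 31
100 = 3·31 + 7
31 = 4·7 + 3
7 = 2·3 + 1
3 = 3·1 + 0
gcd(2996, 7309) = 1, so the inverse exists.
Bézout: 1 = 869·7309 − 2120·2996.
So 2996⁻¹ ≡ −2120 ≡ 5189 (mod 7309).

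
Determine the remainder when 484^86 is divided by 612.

Using repeated squaring:
86 in binary is 1010110, i.e. 86 = 64 + 16 + 4 + 2.
484^1 ≡ 484 (mod 612)
484^2 ≡ 484^2 = 234256 ≡ 472 (mod 612)
484^4 ≡ 472^2 = 222784 ≡ 16 (mod 612)
484^8 ≡ 16^2 = 256 (mod 612)
484^16 ≡ 256^2 = 65536 ≡ 52 (mod 612)
484^32 ≡ 52^2 = 2704 ≡ 256 (mod 612)
484^64 ≡ 256^2 = 65536 ≡ 52 (mod 612)
484^86 = 484^64 * 484^16 * 484^4 * 484^2 ≡ 52 * 52 * 16 * 472 (mod 612).
Accumulate the product:
52 * 52 = 2704 ≡ 256
256 * 16 = 4096 ≡ 424
424 * 472 = 200128 ≡ 4

4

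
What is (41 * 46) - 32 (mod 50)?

4

41 * 46 = 1886 ≡ 36 (mod 50)
36 - 32 = 4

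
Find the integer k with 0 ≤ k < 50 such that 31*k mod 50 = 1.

Run the extended Euclidean algorithm:
50 = 1×31 + 19
31 = 1×19 + 12
19 = 1×12 + 7
12 = 1×7 + 5
7 = 1×5 + 2
5 = 2×2 + 1
2 = 2×1 + 0
gcd(31, 50) = 1, so the inverse exists.
Back-substitute for 1:
1 = 1×5 − 2×2
  = −2×7 + 3×5
  = 3×12 − 5×7
  = −5×19 + 8×12
  = 8×31 − 13×19
  = −13×50 + 21×31
So 31⁻¹ ≡ 21 (mod 50).

21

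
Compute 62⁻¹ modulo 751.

642

By the extended Euclidean algorithm:
751 = 12·62 + 7
62 = 8·7 + 6
7 = 1·6 + 1
6 = 6·1 + 0
gcd(62, 751) = 1, so the inverse exists.
Back-substitute for 1:
1 = 1·7 − 1·6
  = −1·62 + 9·7
  = 9·751 − 109·62
So 62⁻¹ ≡ −109 ≡ 642 (mod 751).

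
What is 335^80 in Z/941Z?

406

Using repeated squaring:
335^1 ≡ 335 (mod 941)
335^2 ≡ 335^2 = 112225 ≡ 246 (mod 941)
335^4 ≡ 246^2 = 60516 ≡ 292 (mod 941)
335^8 ≡ 292^2 = 85264 ≡ 574 (mod 941)
335^16 ≡ 574^2 = 329476 ≡ 126 (mod 941)
335^32 ≡ 126^2 = 15876 ≡ 820 (mod 941)
335^64 ≡ 820^2 = 672400 ≡ 526 (mod 941)
335^80 = 335^64 * 335^16 ≡ 526 * 126 (mod 941).
526 * 126 = 66276 ≡ 406 (mod 941).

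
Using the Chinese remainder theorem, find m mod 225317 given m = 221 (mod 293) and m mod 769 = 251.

293⁻¹ mod 769: 293×21 ≡ 1 (mod 769), so 293⁻¹ ≡ 21.
m = 221 + 293×((251 − 221)×21 mod 769) = 221 + 293×630 = 184811.

184811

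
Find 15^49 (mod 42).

Using repeated squaring:
49 in binary is 110001, i.e. 49 = 32 + 16 + 1.
15^1 ≡ 15 (mod 42)
15^2 ≡ 15^2 = 225 ≡ 15 (mod 42)
15^4 ≡ 15^2 = 225 ≡ 15 (mod 42)
15^8 ≡ 15^2 = 225 ≡ 15 (mod 42)
15^16 ≡ 15^2 = 225 ≡ 15 (mod 42)
15^32 ≡ 15^2 = 225 ≡ 15 (mod 42)
15^49 = 15^32 * 15^16 * 15^1 ≡ 15 * 15 * 15 (mod 42).
Accumulate the product:
15 * 15 = 225 ≡ 15
15 * 15 = 225 ≡ 15

15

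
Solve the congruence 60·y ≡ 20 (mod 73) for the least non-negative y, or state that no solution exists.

49

gcd(60, 73) = 1, so a unique solution mod 73 exists.
60⁻¹ ≡ 28 (mod 73).
y ≡ 28·20 ≡ 49 (mod 73).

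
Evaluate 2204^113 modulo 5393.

113 in binary is 1110001, i.e. 113 = 64 + 32 + 16 + 1.
2204^1 ≡ 2204 (mod 5393)
2204^2 ≡ 2204^2 = 4857616 ≡ 3916 (mod 5393)
2204^4 ≡ 3916^2 = 15335056 ≡ 2757 (mod 5393)
2204^8 ≡ 2757^2 = 7601049 ≡ 2312 (mod 5393)
2204^16 ≡ 2312^2 = 5345344 ≡ 881 (mod 5393)
2204^32 ≡ 881^2 = 776161 ≡ 4962 (mod 5393)
2204^64 ≡ 4962^2 = 24621444 ≡ 2399 (mod 5393)
2204^113 = 2204^64 · 2204^32 · 2204^16 · 2204^1 ≡ 2399 · 4962 · 881 · 2204 (mod 5393).
Accumulate the product:
2399 · 4962 = 11903838 ≡ 1487
1487 · 881 = 1310047 ≡ 4941
4941 · 2204 = 10889964 ≡ 1497

1497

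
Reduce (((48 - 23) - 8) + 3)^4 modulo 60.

48 - 23 = 25
25 - 8 = 17
17 + 3 = 20
(20)^4 ≡ 40 (mod 60)

40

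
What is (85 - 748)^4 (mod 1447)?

471

85 - 748 = -663 ≡ 784 (mod 1447)
(784)^4 ≡ 471 (mod 1447)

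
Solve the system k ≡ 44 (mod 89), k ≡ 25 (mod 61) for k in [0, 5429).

89⁻¹ mod 61: 89·24 ≡ 1 (mod 61), so 89⁻¹ ≡ 24.
k = 44 + 89·((25 − 44)·24 mod 61) = 44 + 89·32 = 2892.
Check: 2892 mod 89 = 44, 2892 mod 61 = 25. ✓

2892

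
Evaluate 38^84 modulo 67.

Using repeated squaring:
84 in binary is 1010100, i.e. 84 = 64 + 16 + 4.
38^1 ≡ 38 (mod 67)
38^2 ≡ 38^2 = 1444 ≡ 37 (mod 67)
38^4 ≡ 37^2 = 1369 ≡ 29 (mod 67)
38^8 ≡ 29^2 = 841 ≡ 37 (mod 67)
38^16 ≡ 37^2 = 1369 ≡ 29 (mod 67)
38^32 ≡ 29^2 = 841 ≡ 37 (mod 67)
38^64 ≡ 37^2 = 1369 ≡ 29 (mod 67)
38^84 = 38^64 · 38^16 · 38^4 ≡ 29 · 29 · 29 (mod 67).
Accumulate the product:
29 · 29 = 841 ≡ 37
37 · 29 = 1073 ≡ 1

1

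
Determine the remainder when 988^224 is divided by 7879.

Compute successive squares:
224 in binary is 11100000, i.e. 224 = 128 + 64 + 32.
988^1 ≡ 988 (mod 7879)
988^2 ≡ 988^2 = 976144 ≡ 7027 (mod 7879)
988^4 ≡ 7027^2 = 49378729 ≡ 1036 (mod 7879)
988^8 ≡ 1036^2 = 1073296 ≡ 1752 (mod 7879)
988^16 ≡ 1752^2 = 3069504 ≡ 4573 (mod 7879)
988^32 ≡ 4573^2 = 20912329 ≡ 1463 (mod 7879)
988^64 ≡ 1463^2 = 2140369 ≡ 5160 (mod 7879)
988^128 ≡ 5160^2 = 26625600 ≡ 2459 (mod 7879)
988^224 = 988^128 · 988^64 · 988^32 ≡ 2459 · 5160 · 1463 (mod 7879).
Accumulate the product:
2459 · 5160 = 12688440 ≡ 3250
3250 · 1463 = 4754750 ≡ 3713

3713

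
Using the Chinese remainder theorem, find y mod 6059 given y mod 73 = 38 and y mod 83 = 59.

73⁻¹ mod 83: 73·58 ≡ 1 (mod 83), so 73⁻¹ ≡ 58.
y = 38 + 73·((59 − 38)·58 mod 83) = 38 + 73·56 = 4126.

4126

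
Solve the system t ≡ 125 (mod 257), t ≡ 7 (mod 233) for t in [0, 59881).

33792

257⁻¹ mod 233: 257·68 ≡ 1 (mod 233), so 257⁻¹ ≡ 68.
t = 125 + 257·((7 − 125)·68 mod 233) = 125 + 257·131 = 33792.
Check: 33792 mod 257 = 125, 33792 mod 233 = 7. ✓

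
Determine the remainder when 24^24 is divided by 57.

Compute successive squares:
24^1 ≡ 24 (mod 57)
24^2 ≡ 24^2 = 576 ≡ 6 (mod 57)
24^4 ≡ 6^2 = 36 (mod 57)
24^8 ≡ 36^2 = 1296 ≡ 42 (mod 57)
24^16 ≡ 42^2 = 1764 ≡ 54 (mod 57)
24^24 = 24^16 × 24^8 ≡ 54 × 42 (mod 57).
54 × 42 = 2268 ≡ 45 (mod 57).

45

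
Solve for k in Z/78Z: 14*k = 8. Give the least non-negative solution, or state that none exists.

34

gcd(14, 78) = 2, and 2 | 8, so solutions exist.
Divide through by 2: 7*k ≡ 4 (mod 39).
7⁻¹ ≡ 28 (mod 39).
k ≡ 28*4 ≡ 34 (mod 39).
The smallest non-negative solution is k = 34.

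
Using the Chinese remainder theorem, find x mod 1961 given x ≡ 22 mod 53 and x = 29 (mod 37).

658

53⁻¹ mod 37: 53*7 ≡ 1 (mod 37), so 53⁻¹ ≡ 7.
x = 22 + 53*((29 − 22)*7 mod 37) = 22 + 53*12 = 658.
Check: 658 mod 53 = 22, 658 mod 37 = 29. ✓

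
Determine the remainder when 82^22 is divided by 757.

By square-and-multiply:
22 in binary is 10110, i.e. 22 = 16 + 4 + 2.
82^1 ≡ 82 (mod 757)
82^2 ≡ 82^2 = 6724 ≡ 668 (mod 757)
82^4 ≡ 668^2 = 446224 ≡ 351 (mod 757)
82^8 ≡ 351^2 = 123201 ≡ 567 (mod 757)
82^16 ≡ 567^2 = 321489 ≡ 521 (mod 757)
82^22 = 82^16 * 82^4 * 82^2 ≡ 521 * 351 * 668 (mod 757).
Accumulate the product:
521 * 351 = 182871 ≡ 434
434 * 668 = 289912 ≡ 738

738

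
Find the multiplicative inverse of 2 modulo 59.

Run the extended Euclidean algorithm:
59 = 29×2 + 1
2 = 2×1 + 0
gcd(2, 59) = 1, so the inverse exists.
Bézout: 1 = 1×59 − 29×2.
So 2⁻¹ ≡ −29 ≡ 30 (mod 59).

30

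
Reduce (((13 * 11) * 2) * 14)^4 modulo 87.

16

13 * 11 = 143 ≡ 56 (mod 87)
56 * 2 = 112 ≡ 25 (mod 87)
25 * 14 = 350 ≡ 2 (mod 87)
(2)^4 ≡ 16 (mod 87)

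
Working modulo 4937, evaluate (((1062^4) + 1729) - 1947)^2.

2781

(1062)^4 ≡ 2445 (mod 4937)
2445 + 1729 = 4174
4174 - 1947 = 2227
(2227)^2 ≡ 2781 (mod 4937)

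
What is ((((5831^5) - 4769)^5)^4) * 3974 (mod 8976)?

(5831)^5 ≡ 5831 (mod 8976)
5831 - 4769 = 1062
(1062)^5 ≡ 8832 (mod 8976)
(8832)^4 ≡ 4368 (mod 8976)
4368 * 3974 = 17358432 ≡ 7824 (mod 8976)

7824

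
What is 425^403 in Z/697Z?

403 in binary is 110010011, i.e. 403 = 256 + 128 + 16 + 2 + 1.
425^1 ≡ 425 (mod 697)
425^2 ≡ 425^2 = 180625 ≡ 102 (mod 697)
425^4 ≡ 102^2 = 10404 ≡ 646 (mod 697)
425^8 ≡ 646^2 = 417316 ≡ 510 (mod 697)
425^16 ≡ 510^2 = 260100 ≡ 119 (mod 697)
425^32 ≡ 119^2 = 14161 ≡ 221 (mod 697)
425^64 ≡ 221^2 = 48841 ≡ 51 (mod 697)
425^128 ≡ 51^2 = 2601 ≡ 510 (mod 697)
425^256 ≡ 510^2 = 260100 ≡ 119 (mod 697)
425^403 = 425^256 · 425^128 · 425^16 · 425^2 · 425^1 ≡ 119 · 510 · 119 · 102 · 425 (mod 697).
Accumulate the product:
119 · 510 = 60690 ≡ 51
51 · 119 = 6069 ≡ 493
493 · 102 = 50286 ≡ 102
102 · 425 = 43350 ≡ 136

136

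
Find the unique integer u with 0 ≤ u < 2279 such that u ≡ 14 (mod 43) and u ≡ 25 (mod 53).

43⁻¹ mod 53: 43·37 ≡ 1 (mod 53), so 43⁻¹ ≡ 37.
u = 14 + 43·((25 − 14)·37 mod 53) = 14 + 43·36 = 1562.

1562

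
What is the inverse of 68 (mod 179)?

129

179 = 2·68 + 43
68 = 1·43 + 25
43 = 1·25 + 18
25 = 1·18 + 7
18 = 2·7 + 4
7 = 1·4 + 3
4 = 1·3 + 1
3 = 3·1 + 0
gcd(68, 179) = 1, so the inverse exists.
Back-substitute for 1:
1 = 1·4 − 1·3
  = −1·7 + 2·4
  = 2·18 − 5·7
  = −5·25 + 7·18
  = 7·43 − 12·25
  = −12·68 + 19·43
  = 19·179 − 50·68
So 68⁻¹ ≡ −50 ≡ 129 (mod 179).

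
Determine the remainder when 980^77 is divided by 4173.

2696

77 in binary is 1001101, i.e. 77 = 64 + 8 + 4 + 1.
980^1 ≡ 980 (mod 4173)
980^2 ≡ 980^2 = 960400 ≡ 610 (mod 4173)
980^4 ≡ 610^2 = 372100 ≡ 703 (mod 4173)
980^8 ≡ 703^2 = 494209 ≡ 1795 (mod 4173)
980^16 ≡ 1795^2 = 3222025 ≡ 469 (mod 4173)
980^32 ≡ 469^2 = 219961 ≡ 2965 (mod 4173)
980^64 ≡ 2965^2 = 8791225 ≡ 2887 (mod 4173)
980^77 = 980^64 × 980^8 × 980^4 × 980^1 ≡ 2887 × 1795 × 703 × 980 (mod 4173).
Accumulate the product:
2887 × 1795 = 5182165 ≡ 3472
3472 × 703 = 2440816 ≡ 3784
3784 × 980 = 3708320 ≡ 2696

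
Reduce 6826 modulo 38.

24

6826 = 179×38 + 24, so 6826 ≡ 24 (mod 38).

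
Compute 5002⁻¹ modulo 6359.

2254

Run the extended Euclidean algorithm:
6359 = 1·5002 + 1357
5002 = 3·1357 + 931
1357 = 1·931 + 426
931 = 2·426 + 79
426 = 5·79 + 31
79 = 2·31 + 17
31 = 1·17 + 14
17 = 1·14 + 3
14 = 4·3 + 2
3 = 1·2 + 1
2 = 2·1 + 0
gcd(5002, 6359) = 1, so the inverse exists.
Back-substitute for 1:
1 = 1·3 − 1·2
  = −1·14 + 5·3
  = 5·17 − 6·14
  = −6·31 + 11·17
  = 11·79 − 28·31
  = −28·426 + 151·79
  = 151·931 − 330·426
  = −330·1357 + 481·931
  = 481·5002 − 1773·1357
  = −1773·6359 + 2254·5002
So 5002⁻¹ ≡ 2254 (mod 6359).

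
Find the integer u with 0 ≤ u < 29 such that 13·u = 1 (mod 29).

Apply the Euclidean algorithm and back-substitute:
29 = 2×13 + 3
13 = 4×3 + 1
3 = 3×1 + 0
gcd(13, 29) = 1, so the inverse exists.
Back-substitute for 1:
1 = 1×13 − 4×3
  = −4×29 + 9×13
So 13⁻¹ ≡ 9 (mod 29).

9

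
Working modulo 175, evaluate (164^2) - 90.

(164)^2 ≡ 121 (mod 175)
121 - 90 = 31

31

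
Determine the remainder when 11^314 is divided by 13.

Using repeated squaring:
314 in binary is 100111010, i.e. 314 = 256 + 32 + 16 + 8 + 2.
11^1 ≡ 11 (mod 13)
11^2 ≡ 11^2 = 121 ≡ 4 (mod 13)
11^4 ≡ 4^2 = 16 ≡ 3 (mod 13)
11^8 ≡ 3^2 = 9 (mod 13)
11^16 ≡ 9^2 = 81 ≡ 3 (mod 13)
11^32 ≡ 3^2 = 9 (mod 13)
11^64 ≡ 9^2 = 81 ≡ 3 (mod 13)
11^128 ≡ 3^2 = 9 (mod 13)
11^256 ≡ 9^2 = 81 ≡ 3 (mod 13)
11^314 = 11^256 * 11^32 * 11^16 * 11^8 * 11^2 ≡ 3 * 9 * 3 * 9 * 4 (mod 13).
Accumulate the product:
3 * 9 = 27 ≡ 1
1 * 3 = 3
3 * 9 = 27 ≡ 1
1 * 4 = 4

4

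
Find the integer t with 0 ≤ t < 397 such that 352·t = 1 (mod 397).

247

By the extended Euclidean algorithm:
397 = 1×352 + 45
352 = 7×45 + 37
45 = 1×37 + 8
37 = 4×8 + 5
8 = 1×5 + 3
5 = 1×3 + 2
3 = 1×2 + 1
2 = 2×1 + 0
gcd(352, 397) = 1, so the inverse exists.
Bézout: 1 = 133×397 − 150×352.
So 352⁻¹ ≡ −150 ≡ 247 (mod 397).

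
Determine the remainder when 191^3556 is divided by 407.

3556 in binary is 110111100100, i.e. 3556 = 2048 + 1024 + 256 + 128 + 64 + 32 + 4.
191^1 ≡ 191 (mod 407)
191^2 ≡ 191^2 = 36481 ≡ 258 (mod 407)
191^4 ≡ 258^2 = 66564 ≡ 223 (mod 407)
191^8 ≡ 223^2 = 49729 ≡ 75 (mod 407)
191^16 ≡ 75^2 = 5625 ≡ 334 (mod 407)
191^32 ≡ 334^2 = 111556 ≡ 38 (mod 407)
191^64 ≡ 38^2 = 1444 ≡ 223 (mod 407)
191^128 ≡ 223^2 = 49729 ≡ 75 (mod 407)
191^256 ≡ 75^2 = 5625 ≡ 334 (mod 407)
191^512 ≡ 334^2 = 111556 ≡ 38 (mod 407)
191^1024 ≡ 38^2 = 1444 ≡ 223 (mod 407)
191^2048 ≡ 223^2 = 49729 ≡ 75 (mod 407)
191^3556 = 191^2048 * 191^1024 * 191^256 * 191^128 * 191^64 * 191^32 * 191^4 ≡ 75 * 223 * 334 * 75 * 223 * 38 * 223 (mod 407).
Accumulate the product:
75 * 223 = 16725 ≡ 38
38 * 334 = 12692 ≡ 75
75 * 75 = 5625 ≡ 334
334 * 223 = 74482 ≡ 1
1 * 38 = 38
38 * 223 = 8474 ≡ 334

334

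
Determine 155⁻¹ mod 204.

179

Apply the Euclidean algorithm and back-substitute:
204 = 1*155 + 49
155 = 3*49 + 8
49 = 6*8 + 1
8 = 8*1 + 0
gcd(155, 204) = 1, so the inverse exists.
Back-substitute for 1:
1 = 1*49 − 6*8
  = −6*155 + 19*49
  = 19*204 − 25*155
So 155⁻¹ ≡ −25 ≡ 179 (mod 204).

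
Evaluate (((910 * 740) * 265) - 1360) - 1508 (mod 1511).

910 * 740 = 673400 ≡ 1005 (mod 1511)
1005 * 265 = 266325 ≡ 389 (mod 1511)
389 - 1360 = -971 ≡ 540 (mod 1511)
540 - 1508 = -968 ≡ 543 (mod 1511)

543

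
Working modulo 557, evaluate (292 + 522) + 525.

225

292 + 522 = 814 ≡ 257 (mod 557)
257 + 525 = 782 ≡ 225 (mod 557)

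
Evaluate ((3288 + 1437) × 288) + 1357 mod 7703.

3288 + 1437 = 4725
4725 × 288 = 1360800 ≡ 5072 (mod 7703)
5072 + 1357 = 6429

6429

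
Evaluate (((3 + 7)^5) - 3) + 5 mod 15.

12

3 + 7 = 10
(10)^5 ≡ 10 (mod 15)
10 - 3 = 7
7 + 5 = 12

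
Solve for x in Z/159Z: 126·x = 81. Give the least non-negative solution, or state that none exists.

gcd(126, 159) = 3, and 3 | 81, so solutions exist.
Divide through by 3: 42·x ≡ 27 (mod 53).
42⁻¹ ≡ 24 (mod 53).
x ≡ 24·27 ≡ 12 (mod 53).
The smallest non-negative solution is x = 12.

12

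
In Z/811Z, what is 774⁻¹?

263

Apply the Euclidean algorithm and back-substitute:
811 = 1*774 + 37
774 = 20*37 + 34
37 = 1*34 + 3
34 = 11*3 + 1
3 = 3*1 + 0
gcd(774, 811) = 1, so the inverse exists.
Back-substitute for 1:
1 = 1*34 − 11*3
  = −11*37 + 12*34
  = 12*774 − 251*37
  = −251*811 + 263*774
So 774⁻¹ ≡ 263 (mod 811).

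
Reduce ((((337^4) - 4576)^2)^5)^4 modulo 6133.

380

(337)^4 ≡ 4106 (mod 6133)
4106 - 4576 = -470 ≡ 5663 (mod 6133)
(5663)^2 ≡ 112 (mod 6133)
(112)^5 ≡ 2145 (mod 6133)
(2145)^4 ≡ 380 (mod 6133)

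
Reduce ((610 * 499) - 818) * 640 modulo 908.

610 * 499 = 304390 ≡ 210 (mod 908)
210 - 818 = -608 ≡ 300 (mod 908)
300 * 640 = 192000 ≡ 412 (mod 908)

412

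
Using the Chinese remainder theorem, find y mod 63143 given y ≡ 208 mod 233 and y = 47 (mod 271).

36090

233⁻¹ mod 271: 233*164 ≡ 1 (mod 271), so 233⁻¹ ≡ 164.
y = 208 + 233*((47 − 208)*164 mod 271) = 208 + 233*154 = 36090.
Check: 36090 mod 233 = 208, 36090 mod 271 = 47. ✓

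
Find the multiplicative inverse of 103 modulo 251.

251 = 2·103 + 45
103 = 2·45 + 13
45 = 3·13 + 6
13 = 2·6 + 1
6 = 6·1 + 0
gcd(103, 251) = 1, so the inverse exists.
Back-substitute for 1:
1 = 1·13 − 2·6
  = −2·45 + 7·13
  = 7·103 − 16·45
  = −16·251 + 39·103
So 103⁻¹ ≡ 39 (mod 251).

39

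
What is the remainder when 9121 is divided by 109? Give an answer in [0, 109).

9121 = 83*109 + 74, so 9121 ≡ 74 (mod 109).

74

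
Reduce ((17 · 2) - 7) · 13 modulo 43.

17 · 2 = 34
34 - 7 = 27
27 · 13 = 351 ≡ 7 (mod 43)

7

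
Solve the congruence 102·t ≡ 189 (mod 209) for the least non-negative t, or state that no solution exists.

gcd(102, 209) = 1, so a unique solution mod 209 exists.
102⁻¹ ≡ 125 (mod 209).
t ≡ 125·189 ≡ 8 (mod 209).

8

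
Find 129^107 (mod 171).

107 in binary is 1101011, i.e. 107 = 64 + 32 + 8 + 2 + 1.
129^1 ≡ 129 (mod 171)
129^2 ≡ 129^2 = 16641 ≡ 54 (mod 171)
129^4 ≡ 54^2 = 2916 ≡ 9 (mod 171)
129^8 ≡ 9^2 = 81 (mod 171)
129^16 ≡ 81^2 = 6561 ≡ 63 (mod 171)
129^32 ≡ 63^2 = 3969 ≡ 36 (mod 171)
129^64 ≡ 36^2 = 1296 ≡ 99 (mod 171)
129^107 = 129^64 × 129^32 × 129^8 × 129^2 × 129^1 ≡ 99 × 36 × 81 × 54 × 129 (mod 171).
Accumulate the product:
99 × 36 = 3564 ≡ 144
144 × 81 = 11664 ≡ 36
36 × 54 = 1944 ≡ 63
63 × 129 = 8127 ≡ 90

90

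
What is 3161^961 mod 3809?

3382

961 in binary is 1111000001, i.e. 961 = 512 + 256 + 128 + 64 + 1.
3161^1 ≡ 3161 (mod 3809)
3161^2 ≡ 3161^2 = 9991921 ≡ 914 (mod 3809)
3161^4 ≡ 914^2 = 835396 ≡ 1225 (mod 3809)
3161^8 ≡ 1225^2 = 1500625 ≡ 3688 (mod 3809)
3161^16 ≡ 3688^2 = 13601344 ≡ 3214 (mod 3809)
3161^32 ≡ 3214^2 = 10329796 ≡ 3597 (mod 3809)
3161^64 ≡ 3597^2 = 12938409 ≡ 3045 (mod 3809)
3161^128 ≡ 3045^2 = 9272025 ≡ 919 (mod 3809)
3161^256 ≡ 919^2 = 844561 ≡ 2772 (mod 3809)
3161^512 ≡ 2772^2 = 7683984 ≡ 1231 (mod 3809)
3161^961 = 3161^512 × 3161^256 × 3161^128 × 3161^64 × 3161^1 ≡ 1231 × 2772 × 919 × 3045 × 3161 (mod 3809).
Accumulate the product:
1231 × 2772 = 3412332 ≡ 3277
3277 × 919 = 3011563 ≡ 2453
2453 × 3045 = 7469385 ≡ 3745
3745 × 3161 = 11837945 ≡ 3382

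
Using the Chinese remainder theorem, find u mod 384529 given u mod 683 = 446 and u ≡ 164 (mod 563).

683⁻¹ mod 563: 683*61 ≡ 1 (mod 563), so 683⁻¹ ≡ 61.
u = 446 + 683*((164 − 446)*61 mod 563) = 446 + 683*251 = 171879.
Check: 171879 mod 683 = 446, 171879 mod 563 = 164. ✓

171879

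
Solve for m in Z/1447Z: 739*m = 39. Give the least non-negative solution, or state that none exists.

656

gcd(739, 1447) = 1, so a unique solution mod 1447 exists.
739⁻¹ ≡ 1167 (mod 1447).
m ≡ 1167*39 ≡ 656 (mod 1447).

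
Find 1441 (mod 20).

1441 = 72·20 + 1, so 1441 ≡ 1 (mod 20).

1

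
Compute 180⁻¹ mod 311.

311 = 1·180 + 131
180 = 1·131 + 49
131 = 2·49 + 33
49 = 1·33 + 16
33 = 2·16 + 1
16 = 16·1 + 0
gcd(180, 311) = 1, so the inverse exists.
Bézout: 1 = 11·311 − 19·180.
So 180⁻¹ ≡ −19 ≡ 292 (mod 311).

292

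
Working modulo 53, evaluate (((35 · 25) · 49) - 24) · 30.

15

35 · 25 = 875 ≡ 27 (mod 53)
27 · 49 = 1323 ≡ 51 (mod 53)
51 - 24 = 27
27 · 30 = 810 ≡ 15 (mod 53)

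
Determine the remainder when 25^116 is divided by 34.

33

Compute successive squares:
116 in binary is 1110100, i.e. 116 = 64 + 32 + 16 + 4.
25^1 ≡ 25 (mod 34)
25^2 ≡ 25^2 = 625 ≡ 13 (mod 34)
25^4 ≡ 13^2 = 169 ≡ 33 (mod 34)
25^8 ≡ 33^2 = 1089 ≡ 1 (mod 34)
25^16 ≡ 1^2 = 1 (mod 34)
25^32 ≡ 1^2 = 1 (mod 34)
25^64 ≡ 1^2 = 1 (mod 34)
25^116 = 25^64 · 25^32 · 25^16 · 25^4 ≡ 1 · 1 · 1 · 33 (mod 34).
Accumulate the product:
1 · 1 = 1
1 · 1 = 1
1 · 33 = 33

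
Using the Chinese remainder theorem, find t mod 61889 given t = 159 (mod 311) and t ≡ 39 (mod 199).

21929

311⁻¹ mod 199: 311*16 ≡ 1 (mod 199), so 311⁻¹ ≡ 16.
t = 159 + 311*((39 − 159)*16 mod 199) = 159 + 311*70 = 21929.
Check: 21929 mod 311 = 159, 21929 mod 199 = 39. ✓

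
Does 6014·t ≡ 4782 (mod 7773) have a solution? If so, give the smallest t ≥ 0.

5331

gcd(6014, 7773) = 1, so a unique solution mod 7773 exists.
6014⁻¹ ≡ 3491 (mod 7773).
t ≡ 3491·4782 ≡ 5331 (mod 7773).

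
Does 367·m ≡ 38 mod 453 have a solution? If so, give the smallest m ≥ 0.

284

gcd(367, 453) = 1, so a unique solution mod 453 exists.
367⁻¹ ≡ 79 (mod 453).
m ≡ 79·38 ≡ 284 (mod 453).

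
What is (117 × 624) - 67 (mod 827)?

117 × 624 = 73008 ≡ 232 (mod 827)
232 - 67 = 165

165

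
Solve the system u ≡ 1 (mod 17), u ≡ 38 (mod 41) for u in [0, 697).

17⁻¹ mod 41: 17·29 ≡ 1 (mod 41), so 17⁻¹ ≡ 29.
u = 1 + 17·((38 − 1)·29 mod 41) = 1 + 17·7 = 120.

120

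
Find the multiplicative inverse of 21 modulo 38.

38 = 1*21 + 17
21 = 1*17 + 4
17 = 4*4 + 1
4 = 4*1 + 0
gcd(21, 38) = 1, so the inverse exists.
Bézout: 1 = 5*38 − 9*21.
So 21⁻¹ ≡ −9 ≡ 29 (mod 38).

29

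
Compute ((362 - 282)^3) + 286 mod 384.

30

362 - 282 = 80
(80)^3 ≡ 128 (mod 384)
128 + 286 = 414 ≡ 30 (mod 384)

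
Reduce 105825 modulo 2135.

105825 = 49*2135 + 1210, so 105825 ≡ 1210 (mod 2135).

1210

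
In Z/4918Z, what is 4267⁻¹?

By the extended Euclidean algorithm:
4918 = 1·4267 + 651
4267 = 6·651 + 361
651 = 1·361 + 290
361 = 1·290 + 71
290 = 4·71 + 6
71 = 11·6 + 5
6 = 1·5 + 1
5 = 5·1 + 0
gcd(4267, 4918) = 1, so the inverse exists.
Back-substitute for 1:
1 = 1·6 − 1·5
  = −1·71 + 12·6
  = 12·290 − 49·71
  = −49·361 + 61·290
  = 61·651 − 110·361
  = −110·4267 + 721·651
  = 721·4918 − 831·4267
So 4267⁻¹ ≡ −831 ≡ 4087 (mod 4918).

4087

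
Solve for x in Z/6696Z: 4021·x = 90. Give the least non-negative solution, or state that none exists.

1602

gcd(4021, 6696) = 1, so a unique solution mod 6696 exists.
4021⁻¹ ≡ 4333 (mod 6696).
x ≡ 4333·90 ≡ 1602 (mod 6696).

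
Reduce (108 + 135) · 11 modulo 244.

233

108 + 135 = 243
243 · 11 = 2673 ≡ 233 (mod 244)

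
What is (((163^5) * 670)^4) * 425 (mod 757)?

614

(163)^5 ≡ 85 (mod 757)
85 * 670 = 56950 ≡ 175 (mod 757)
(175)^4 ≡ 176 (mod 757)
176 * 425 = 74800 ≡ 614 (mod 757)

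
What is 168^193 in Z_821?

120

Using repeated squaring:
193 in binary is 11000001, i.e. 193 = 128 + 64 + 1.
168^1 ≡ 168 (mod 821)
168^2 ≡ 168^2 = 28224 ≡ 310 (mod 821)
168^4 ≡ 310^2 = 96100 ≡ 43 (mod 821)
168^8 ≡ 43^2 = 1849 ≡ 207 (mod 821)
168^16 ≡ 207^2 = 42849 ≡ 157 (mod 821)
168^32 ≡ 157^2 = 24649 ≡ 19 (mod 821)
168^64 ≡ 19^2 = 361 (mod 821)
168^128 ≡ 361^2 = 130321 ≡ 603 (mod 821)
168^193 = 168^128 × 168^64 × 168^1 ≡ 603 × 361 × 168 (mod 821).
Accumulate the product:
603 × 361 = 217683 ≡ 118
118 × 168 = 19824 ≡ 120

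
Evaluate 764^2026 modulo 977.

504

By square-and-multiply:
764^1 ≡ 764 (mod 977)
764^2 ≡ 764^2 = 583696 ≡ 427 (mod 977)
764^4 ≡ 427^2 = 182329 ≡ 607 (mod 977)
764^8 ≡ 607^2 = 368449 ≡ 120 (mod 977)
764^16 ≡ 120^2 = 14400 ≡ 722 (mod 977)
764^32 ≡ 722^2 = 521284 ≡ 543 (mod 977)
764^64 ≡ 543^2 = 294849 ≡ 772 (mod 977)
764^128 ≡ 772^2 = 595984 ≡ 14 (mod 977)
764^256 ≡ 14^2 = 196 (mod 977)
764^512 ≡ 196^2 = 38416 ≡ 313 (mod 977)
764^1024 ≡ 313^2 = 97969 ≡ 269 (mod 977)
764^2026 = 764^1024 × 764^512 × 764^256 × 764^128 × 764^64 × 764^32 × 764^8 × 764^2 ≡ 269 × 313 × 196 × 14 × 772 × 543 × 120 × 427 (mod 977).
Accumulate the product:
269 × 313 = 84197 ≡ 175
175 × 196 = 34300 ≡ 105
105 × 14 = 1470 ≡ 493
493 × 772 = 380596 ≡ 543
543 × 543 = 294849 ≡ 772
772 × 120 = 92640 ≡ 802
802 × 427 = 342454 ≡ 504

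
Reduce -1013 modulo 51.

7

-1013 = -20*51 + 7, so -1013 ≡ 7 (mod 51).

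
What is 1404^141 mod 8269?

1404^1 ≡ 1404 (mod 8269)
1404^2 ≡ 1404^2 = 1971216 ≡ 3194 (mod 8269)
1404^4 ≡ 3194^2 = 10201636 ≡ 5959 (mod 8269)
1404^8 ≡ 5959^2 = 35509681 ≡ 2595 (mod 8269)
1404^16 ≡ 2595^2 = 6734025 ≡ 3059 (mod 8269)
1404^32 ≡ 3059^2 = 9357481 ≡ 5242 (mod 8269)
1404^64 ≡ 5242^2 = 27478564 ≡ 677 (mod 8269)
1404^128 ≡ 677^2 = 458329 ≡ 3534 (mod 8269)
1404^141 = 1404^128 * 1404^8 * 1404^4 * 1404^1 ≡ 3534 * 2595 * 5959 * 1404 (mod 8269).
Accumulate the product:
3534 * 2595 = 9170730 ≡ 409
409 * 5959 = 2437231 ≡ 6145
6145 * 1404 = 8627580 ≡ 3013

3013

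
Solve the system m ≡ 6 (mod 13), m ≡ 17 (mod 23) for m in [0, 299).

201

13⁻¹ mod 23: 13·16 ≡ 1 (mod 23), so 13⁻¹ ≡ 16.
m = 6 + 13·((17 − 6)·16 mod 23) = 6 + 13·15 = 201.
Check: 201 mod 13 = 6, 201 mod 23 = 17. ✓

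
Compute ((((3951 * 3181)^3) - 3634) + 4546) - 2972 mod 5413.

3951 * 3181 = 12568131 ≡ 4558 (mod 5413)
(4558)^3 ≡ 1909 (mod 5413)
1909 - 3634 = -1725 ≡ 3688 (mod 5413)
3688 + 4546 = 8234 ≡ 2821 (mod 5413)
2821 - 2972 = -151 ≡ 5262 (mod 5413)

5262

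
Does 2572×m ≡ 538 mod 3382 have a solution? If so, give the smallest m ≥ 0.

gcd(2572, 3382) = 2, and 2 | 538, so solutions exist.
Divide through by 2: 1286×m ≡ 269 (mod 1691).
1286⁻¹ ≡ 1048 (mod 1691).
m ≡ 1048×269 ≡ 1206 (mod 1691).
The smallest non-negative solution is m = 1206.

1206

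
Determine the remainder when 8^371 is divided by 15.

Using repeated squaring:
371 in binary is 101110011, i.e. 371 = 256 + 64 + 32 + 16 + 2 + 1.
8^1 ≡ 8 (mod 15)
8^2 ≡ 8^2 = 64 ≡ 4 (mod 15)
8^4 ≡ 4^2 = 16 ≡ 1 (mod 15)
8^8 ≡ 1^2 = 1 (mod 15)
8^16 ≡ 1^2 = 1 (mod 15)
8^32 ≡ 1^2 = 1 (mod 15)
8^64 ≡ 1^2 = 1 (mod 15)
8^128 ≡ 1^2 = 1 (mod 15)
8^256 ≡ 1^2 = 1 (mod 15)
8^371 = 8^256 · 8^64 · 8^32 · 8^16 · 8^2 · 8^1 ≡ 1 · 1 · 1 · 1 · 4 · 8 (mod 15).
Accumulate the product:
1 · 1 = 1
1 · 1 = 1
1 · 1 = 1
1 · 4 = 4
4 · 8 = 32 ≡ 2

2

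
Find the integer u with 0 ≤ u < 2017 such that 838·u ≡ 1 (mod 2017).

Run the extended Euclidean algorithm:
2017 = 2×838 + 341
838 = 2×341 + 156
341 = 2×156 + 29
156 = 5×29 + 11
29 = 2×11 + 7
11 = 1×7 + 4
7 = 1×4 + 3
4 = 1×3 + 1
3 = 3×1 + 0
gcd(838, 2017) = 1, so the inverse exists.
Back-substitute for 1:
1 = 1×4 − 1×3
  = −1×7 + 2×4
  = 2×11 − 3×7
  = −3×29 + 8×11
  = 8×156 − 43×29
  = −43×341 + 94×156
  = 94×838 − 231×341
  = −231×2017 + 556×838
So 838⁻¹ ≡ 556 (mod 2017).

556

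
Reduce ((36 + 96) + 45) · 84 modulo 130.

48

36 + 96 = 132 ≡ 2 (mod 130)
2 + 45 = 47
47 · 84 = 3948 ≡ 48 (mod 130)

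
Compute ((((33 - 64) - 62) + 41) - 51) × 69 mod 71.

33 - 64 = -31 ≡ 40 (mod 71)
40 - 62 = -22 ≡ 49 (mod 71)
49 + 41 = 90 ≡ 19 (mod 71)
19 - 51 = -32 ≡ 39 (mod 71)
39 × 69 = 2691 ≡ 64 (mod 71)

64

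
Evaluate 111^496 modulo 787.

Compute successive squares:
496 in binary is 111110000, i.e. 496 = 256 + 128 + 64 + 32 + 16.
111^1 ≡ 111 (mod 787)
111^2 ≡ 111^2 = 12321 ≡ 516 (mod 787)
111^4 ≡ 516^2 = 266256 ≡ 250 (mod 787)
111^8 ≡ 250^2 = 62500 ≡ 327 (mod 787)
111^16 ≡ 327^2 = 106929 ≡ 684 (mod 787)
111^32 ≡ 684^2 = 467856 ≡ 378 (mod 787)
111^64 ≡ 378^2 = 142884 ≡ 437 (mod 787)
111^128 ≡ 437^2 = 190969 ≡ 515 (mod 787)
111^256 ≡ 515^2 = 265225 ≡ 6 (mod 787)
111^496 = 111^256 × 111^128 × 111^64 × 111^32 × 111^16 ≡ 6 × 515 × 437 × 378 × 684 (mod 787).
Accumulate the product:
6 × 515 = 3090 ≡ 729
729 × 437 = 318573 ≡ 625
625 × 378 = 236250 ≡ 150
150 × 684 = 102600 ≡ 290

290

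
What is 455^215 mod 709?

459

Compute successive squares:
215 in binary is 11010111, i.e. 215 = 128 + 64 + 16 + 4 + 2 + 1.
455^1 ≡ 455 (mod 709)
455^2 ≡ 455^2 = 207025 ≡ 706 (mod 709)
455^4 ≡ 706^2 = 498436 ≡ 9 (mod 709)
455^8 ≡ 9^2 = 81 (mod 709)
455^16 ≡ 81^2 = 6561 ≡ 180 (mod 709)
455^32 ≡ 180^2 = 32400 ≡ 495 (mod 709)
455^64 ≡ 495^2 = 245025 ≡ 420 (mod 709)
455^128 ≡ 420^2 = 176400 ≡ 568 (mod 709)
455^215 = 455^128 * 455^64 * 455^16 * 455^4 * 455^2 * 455^1 ≡ 568 * 420 * 180 * 9 * 706 * 455 (mod 709).
Accumulate the product:
568 * 420 = 238560 ≡ 336
336 * 180 = 60480 ≡ 215
215 * 9 = 1935 ≡ 517
517 * 706 = 365002 ≡ 576
576 * 455 = 262080 ≡ 459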